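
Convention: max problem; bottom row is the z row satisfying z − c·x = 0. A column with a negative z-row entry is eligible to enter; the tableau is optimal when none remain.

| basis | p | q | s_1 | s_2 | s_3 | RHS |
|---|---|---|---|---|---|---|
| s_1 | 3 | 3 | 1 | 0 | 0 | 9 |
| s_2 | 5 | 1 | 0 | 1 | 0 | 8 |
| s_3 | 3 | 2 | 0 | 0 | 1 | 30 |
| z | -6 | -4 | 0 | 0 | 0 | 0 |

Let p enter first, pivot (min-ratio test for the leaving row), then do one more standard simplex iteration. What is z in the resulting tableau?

29/2

Ratio test on column p — row 1: 9/3 = 3; row 2: 8/5 = 8/5; row 3: 30/3 = 10. Minimum is 8/5 at row 2 (s_2 leaves); pivot element 5.
Pivot on row 2; the z-row RHS becomes 0 − (-6)·(8/5) = 48/5.
Next entering variable (most negative z-row entry -14/5): q.
Ratio test on column q — row 1: (21/5)/(12/5) = 7/4; row 2: (8/5)/(1/5) = 8; row 3: (126/5)/(7/5) = 18. Minimum is 7/4 at row 1 (s_1 leaves); pivot element 12/5.
After the second pivot the z-row RHS is 48/5 − (-14/5)·(7/4) = 29/2.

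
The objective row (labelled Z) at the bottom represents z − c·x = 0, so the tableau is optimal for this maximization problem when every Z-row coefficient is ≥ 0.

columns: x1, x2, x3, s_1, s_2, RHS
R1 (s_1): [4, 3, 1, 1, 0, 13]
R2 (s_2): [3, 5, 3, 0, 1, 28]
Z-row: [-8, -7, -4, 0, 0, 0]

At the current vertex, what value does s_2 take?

28

s_2 is basic (row 2); its value is the RHS of that row, 28.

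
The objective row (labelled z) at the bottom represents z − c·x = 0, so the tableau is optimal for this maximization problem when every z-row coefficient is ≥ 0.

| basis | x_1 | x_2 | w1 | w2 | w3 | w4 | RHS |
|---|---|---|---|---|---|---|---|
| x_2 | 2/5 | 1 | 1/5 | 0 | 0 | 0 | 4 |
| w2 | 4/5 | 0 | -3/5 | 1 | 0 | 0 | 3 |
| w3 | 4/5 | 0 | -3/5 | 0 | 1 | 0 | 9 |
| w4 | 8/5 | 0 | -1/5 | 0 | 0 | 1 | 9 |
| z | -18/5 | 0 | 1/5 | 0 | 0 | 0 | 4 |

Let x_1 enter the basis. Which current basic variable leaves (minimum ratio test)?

w2

Column x_1 entries and ratios — x_2: 4/(2/5) = 10; w2: 3/(4/5) = 15/4; w3: 9/(4/5) = 45/4; w4: 9/(8/5) = 45/8.
Smallest ratio is 15/4 in the row of w2, so w2 leaves.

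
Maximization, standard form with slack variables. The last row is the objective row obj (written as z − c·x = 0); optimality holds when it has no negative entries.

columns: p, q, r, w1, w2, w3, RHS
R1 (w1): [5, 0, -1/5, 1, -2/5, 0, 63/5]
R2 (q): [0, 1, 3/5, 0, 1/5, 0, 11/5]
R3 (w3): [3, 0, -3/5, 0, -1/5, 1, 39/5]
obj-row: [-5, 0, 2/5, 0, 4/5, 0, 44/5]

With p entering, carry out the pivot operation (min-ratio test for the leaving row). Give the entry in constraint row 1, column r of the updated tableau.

Ratio test on column p — row 1: (63/5)/5 = 63/25; row 2: entry 0 ≤ 0; row 3: (39/5)/3 = 13/5. Minimum is 63/25 at row 1 (w1 leaves); pivot element 5.
Divide row 1 by 5; eliminate column p from the other rows.
In the new row 1, the r entry is the old entry divided by the pivot: (-1/5)/5 = -1/25.

-1/25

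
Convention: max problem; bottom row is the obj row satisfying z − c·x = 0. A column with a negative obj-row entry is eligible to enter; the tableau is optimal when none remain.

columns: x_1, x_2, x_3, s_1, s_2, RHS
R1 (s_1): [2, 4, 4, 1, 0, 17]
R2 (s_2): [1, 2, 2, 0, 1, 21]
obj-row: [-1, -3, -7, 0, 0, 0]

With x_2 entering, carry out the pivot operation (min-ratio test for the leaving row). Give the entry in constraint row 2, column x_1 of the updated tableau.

0

Ratio test on column x_2 — row 1: 17/4 = 17/4; row 2: 21/2 = 21/2. Minimum is 17/4 at row 1 (s_1 leaves); pivot element 4.
Divide row 1 by 4; eliminate column x_2 from the other rows.
Row 2 update in column x_1: 1 − 2·(1/2) = 0.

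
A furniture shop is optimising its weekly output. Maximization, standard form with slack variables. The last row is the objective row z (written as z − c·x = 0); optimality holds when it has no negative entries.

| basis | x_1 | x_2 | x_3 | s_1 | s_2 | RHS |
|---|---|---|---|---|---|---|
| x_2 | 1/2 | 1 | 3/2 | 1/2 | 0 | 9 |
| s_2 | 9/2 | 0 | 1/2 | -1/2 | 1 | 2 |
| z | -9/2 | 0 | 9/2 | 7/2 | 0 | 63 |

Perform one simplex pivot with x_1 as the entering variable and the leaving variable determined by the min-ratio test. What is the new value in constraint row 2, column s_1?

Ratio test on column x_1 — row 1: 9/(1/2) = 18; row 2: 2/(9/2) = 4/9. Minimum is 4/9 at row 2 (s_2 leaves); pivot element 9/2.
Divide row 2 by 9/2; eliminate column x_1 from the other rows.
In the new row 2, the s_1 entry is the old entry divided by the pivot: (-1/2)/(9/2) = -1/9.

-1/9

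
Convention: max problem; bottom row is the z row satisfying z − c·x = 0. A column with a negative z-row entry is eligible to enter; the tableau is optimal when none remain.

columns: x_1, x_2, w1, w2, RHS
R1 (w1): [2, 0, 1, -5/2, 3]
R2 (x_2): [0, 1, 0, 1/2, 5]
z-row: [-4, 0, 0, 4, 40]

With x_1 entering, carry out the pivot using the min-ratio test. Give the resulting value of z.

Ratio test on column x_1 — row 1: 3/2 = 3/2; row 2: entry 0 ≤ 0. Minimum is 3/2 at row 1 (w1 leaves); pivot element 2.
Pivot on row 1; the z-row RHS becomes 40 − (-4)·(3/2) = 46.

46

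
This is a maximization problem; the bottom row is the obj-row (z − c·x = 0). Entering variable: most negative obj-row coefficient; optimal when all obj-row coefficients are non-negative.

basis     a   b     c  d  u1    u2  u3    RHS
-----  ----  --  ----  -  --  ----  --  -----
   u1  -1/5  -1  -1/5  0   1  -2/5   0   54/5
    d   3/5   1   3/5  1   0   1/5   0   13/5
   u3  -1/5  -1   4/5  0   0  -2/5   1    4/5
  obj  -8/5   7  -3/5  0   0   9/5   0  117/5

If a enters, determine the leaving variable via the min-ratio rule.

d

Column a entries and ratios — u1: -1/5 ≤ 0, skip; d: (13/5)/(3/5) = 13/3; u3: -1/5 ≤ 0, skip.
Smallest ratio is 13/3 in the row of d, so d leaves.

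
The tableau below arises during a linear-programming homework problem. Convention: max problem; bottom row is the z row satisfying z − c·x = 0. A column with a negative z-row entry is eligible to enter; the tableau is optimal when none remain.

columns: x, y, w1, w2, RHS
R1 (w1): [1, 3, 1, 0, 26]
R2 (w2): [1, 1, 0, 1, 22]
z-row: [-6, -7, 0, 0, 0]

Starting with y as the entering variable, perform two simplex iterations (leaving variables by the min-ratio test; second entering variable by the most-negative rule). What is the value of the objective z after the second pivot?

Ratio test on column y — row 1: 26/3 = 26/3; row 2: 22/1 = 22. Minimum is 26/3 at row 1 (w1 leaves); pivot element 3.
Pivot on row 1; the z-row RHS becomes 0 − (-7)·(26/3) = 182/3.
Next entering variable (most negative z-row entry -11/3): x.
Ratio test on column x — row 1: (26/3)/(1/3) = 26; row 2: (40/3)/(2/3) = 20. Minimum is 20 at row 2 (w2 leaves); pivot element 2/3.
After the second pivot the z-row RHS is 182/3 − (-11/3)·20 = 134.

134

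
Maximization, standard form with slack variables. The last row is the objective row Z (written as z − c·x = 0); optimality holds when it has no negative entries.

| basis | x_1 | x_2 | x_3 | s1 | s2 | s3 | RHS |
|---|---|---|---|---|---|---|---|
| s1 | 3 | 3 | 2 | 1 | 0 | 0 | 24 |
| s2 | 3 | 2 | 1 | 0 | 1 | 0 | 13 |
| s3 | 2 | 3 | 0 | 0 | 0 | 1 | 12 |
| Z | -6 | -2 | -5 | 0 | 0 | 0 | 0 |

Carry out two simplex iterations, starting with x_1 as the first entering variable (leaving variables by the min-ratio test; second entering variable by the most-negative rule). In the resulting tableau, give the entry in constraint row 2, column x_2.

Ratio test on column x_1 — row 1: 24/3 = 8; row 2: 13/3 = 13/3; row 3: 12/2 = 6. Minimum is 13/3 at row 2 (s2 leaves); pivot element 3.
Divide row 2 by 3; eliminate column x_1 from the other rows.
Second iteration: most negative Z-row entry is -3 in column x_3, so x_3 enters.
Ratio test on column x_3 — row 1: 11/1 = 11; row 2: (13/3)/(1/3) = 13; row 3: entry -2/3 ≤ 0. Minimum is 11 at row 1 (s1 leaves); pivot element 1.
Divide row 1 by 1; eliminate column x_3 from the other rows.
After both pivots, the entry at constraint row 2, column x_2 is 1/3.

1/3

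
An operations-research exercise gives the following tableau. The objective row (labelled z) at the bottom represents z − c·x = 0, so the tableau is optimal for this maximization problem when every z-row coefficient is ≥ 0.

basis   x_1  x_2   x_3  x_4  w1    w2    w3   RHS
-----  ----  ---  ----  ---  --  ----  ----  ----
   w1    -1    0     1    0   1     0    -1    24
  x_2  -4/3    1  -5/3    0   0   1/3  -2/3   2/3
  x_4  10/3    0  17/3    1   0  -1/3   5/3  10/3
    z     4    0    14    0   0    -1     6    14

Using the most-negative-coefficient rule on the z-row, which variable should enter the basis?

w2

Negative z-row entries: w2: -1.
The most negative is -1 in column w2, so w2 enters.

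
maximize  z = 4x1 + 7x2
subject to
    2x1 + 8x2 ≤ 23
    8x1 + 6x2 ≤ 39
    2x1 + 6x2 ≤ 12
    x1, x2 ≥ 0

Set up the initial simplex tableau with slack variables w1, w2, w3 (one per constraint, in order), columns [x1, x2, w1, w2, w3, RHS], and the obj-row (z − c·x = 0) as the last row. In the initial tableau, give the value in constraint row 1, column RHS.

The RHS of constraint 1 is b_1 = 23.

23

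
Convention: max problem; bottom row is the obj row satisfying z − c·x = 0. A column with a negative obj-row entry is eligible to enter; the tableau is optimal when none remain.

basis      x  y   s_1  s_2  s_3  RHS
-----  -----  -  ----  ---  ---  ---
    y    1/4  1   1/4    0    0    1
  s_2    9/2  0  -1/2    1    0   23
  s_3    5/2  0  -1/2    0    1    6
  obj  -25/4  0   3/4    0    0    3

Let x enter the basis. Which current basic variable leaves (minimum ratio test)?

s_3

Column x entries and ratios — y: 1/(1/4) = 4; s_2: 23/(9/2) = 46/9; s_3: 6/(5/2) = 12/5.
Smallest ratio is 12/5 in the row of s_3, so s_3 leaves.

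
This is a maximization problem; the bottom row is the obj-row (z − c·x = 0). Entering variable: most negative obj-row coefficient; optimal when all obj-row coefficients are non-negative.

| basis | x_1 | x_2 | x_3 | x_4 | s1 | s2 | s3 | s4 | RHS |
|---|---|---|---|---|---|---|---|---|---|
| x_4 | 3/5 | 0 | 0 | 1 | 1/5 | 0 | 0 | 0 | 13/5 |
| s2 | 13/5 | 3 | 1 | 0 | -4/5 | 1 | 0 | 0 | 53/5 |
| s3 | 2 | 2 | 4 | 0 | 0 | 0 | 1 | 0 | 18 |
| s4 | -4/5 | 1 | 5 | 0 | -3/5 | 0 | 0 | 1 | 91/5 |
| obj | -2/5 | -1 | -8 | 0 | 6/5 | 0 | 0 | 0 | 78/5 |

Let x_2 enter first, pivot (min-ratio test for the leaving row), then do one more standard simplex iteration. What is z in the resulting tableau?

1513/35

Ratio test on column x_2 — row 1: entry 0 ≤ 0; row 2: (53/5)/3 = 53/15; row 3: 18/2 = 9; row 4: (91/5)/1 = 91/5. Minimum is 53/15 at row 2 (s2 leaves); pivot element 3.
Pivot on row 2; the obj-row RHS becomes 78/5 − (-1)·(53/15) = 287/15.
Next entering variable (most negative obj-row entry -23/3): x_3.
Ratio test on column x_3 — row 1: entry 0 ≤ 0; row 2: (53/15)/(1/3) = 53/5; row 3: (164/15)/(10/3) = 82/25; row 4: (44/3)/(14/3) = 22/7. Minimum is 22/7 at row 4 (s4 leaves); pivot element 14/3.
After the second pivot the obj-row RHS is 287/15 − (-23/3)·(22/7) = 1513/35.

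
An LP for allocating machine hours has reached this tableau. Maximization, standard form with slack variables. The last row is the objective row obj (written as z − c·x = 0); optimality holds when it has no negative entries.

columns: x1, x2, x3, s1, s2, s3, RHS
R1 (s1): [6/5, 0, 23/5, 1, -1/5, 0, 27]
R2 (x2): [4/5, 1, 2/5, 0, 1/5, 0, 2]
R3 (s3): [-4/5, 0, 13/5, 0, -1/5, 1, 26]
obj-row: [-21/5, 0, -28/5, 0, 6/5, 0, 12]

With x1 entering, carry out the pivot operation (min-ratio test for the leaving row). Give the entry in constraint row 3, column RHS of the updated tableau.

28

Ratio test on column x1 — row 1: 27/(6/5) = 45/2; row 2: 2/(4/5) = 5/2; row 3: entry -4/5 ≤ 0. Minimum is 5/2 at row 2 (x2 leaves); pivot element 4/5.
Divide row 2 by 4/5; eliminate column x1 from the other rows.
Row 3 update in column RHS: 26 − (-4/5)·(5/2) = 28.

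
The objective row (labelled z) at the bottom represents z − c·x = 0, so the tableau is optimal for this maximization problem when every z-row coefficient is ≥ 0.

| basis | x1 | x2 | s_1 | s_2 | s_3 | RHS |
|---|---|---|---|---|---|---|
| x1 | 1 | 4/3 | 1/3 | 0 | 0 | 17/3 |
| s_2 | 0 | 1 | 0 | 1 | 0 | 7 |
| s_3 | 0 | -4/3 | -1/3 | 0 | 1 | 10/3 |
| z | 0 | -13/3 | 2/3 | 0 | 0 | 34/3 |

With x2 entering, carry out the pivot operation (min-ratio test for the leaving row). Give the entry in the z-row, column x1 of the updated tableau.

13/4

Ratio test on column x2 — row 1: (17/3)/(4/3) = 17/4; row 2: 7/1 = 7; row 3: entry -4/3 ≤ 0. Minimum is 17/4 at row 1 (x1 leaves); pivot element 4/3.
Divide row 1 by 4/3; eliminate column x2 from the other rows.
z-row update in column x1: 0 − (-13/3)·(3/4) = 13/4.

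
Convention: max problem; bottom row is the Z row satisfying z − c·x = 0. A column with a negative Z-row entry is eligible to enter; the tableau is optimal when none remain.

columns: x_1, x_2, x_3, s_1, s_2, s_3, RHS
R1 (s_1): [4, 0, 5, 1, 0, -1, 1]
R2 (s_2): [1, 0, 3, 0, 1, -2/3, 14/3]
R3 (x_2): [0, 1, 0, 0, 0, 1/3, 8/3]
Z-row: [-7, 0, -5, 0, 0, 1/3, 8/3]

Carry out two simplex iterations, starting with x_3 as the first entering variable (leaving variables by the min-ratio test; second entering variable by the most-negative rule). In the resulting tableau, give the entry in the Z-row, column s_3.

Ratio test on column x_3 — row 1: 1/5 = 1/5; row 2: (14/3)/3 = 14/9; row 3: entry 0 ≤ 0. Minimum is 1/5 at row 1 (s_1 leaves); pivot element 5.
Divide row 1 by 5; eliminate column x_3 from the other rows.
Second iteration: most negative Z-row entry is -3 in column x_1, so x_1 enters.
Ratio test on column x_1 — row 1: (1/5)/(4/5) = 1/4; row 2: entry -7/5 ≤ 0; row 3: entry 0 ≤ 0. Minimum is 1/4 at row 1 (x_3 leaves); pivot element 4/5.
Divide row 1 by 4/5; eliminate column x_1 from the other rows.
After both pivots, the entry at the Z-row, column s_3 is -17/12.

-17/12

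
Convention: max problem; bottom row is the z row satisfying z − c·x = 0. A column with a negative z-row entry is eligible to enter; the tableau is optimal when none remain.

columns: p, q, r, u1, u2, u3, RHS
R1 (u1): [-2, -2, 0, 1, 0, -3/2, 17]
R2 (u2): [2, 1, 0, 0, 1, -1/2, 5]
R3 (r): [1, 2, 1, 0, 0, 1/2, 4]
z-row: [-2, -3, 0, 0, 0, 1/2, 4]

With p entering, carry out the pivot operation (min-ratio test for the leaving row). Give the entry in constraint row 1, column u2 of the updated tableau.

Ratio test on column p — row 1: entry -2 ≤ 0; row 2: 5/2 = 5/2; row 3: 4/1 = 4. Minimum is 5/2 at row 2 (u2 leaves); pivot element 2.
Divide row 2 by 2; eliminate column p from the other rows.
Row 1 update in column u2: 0 − (-2)·(1/2) = 1.

1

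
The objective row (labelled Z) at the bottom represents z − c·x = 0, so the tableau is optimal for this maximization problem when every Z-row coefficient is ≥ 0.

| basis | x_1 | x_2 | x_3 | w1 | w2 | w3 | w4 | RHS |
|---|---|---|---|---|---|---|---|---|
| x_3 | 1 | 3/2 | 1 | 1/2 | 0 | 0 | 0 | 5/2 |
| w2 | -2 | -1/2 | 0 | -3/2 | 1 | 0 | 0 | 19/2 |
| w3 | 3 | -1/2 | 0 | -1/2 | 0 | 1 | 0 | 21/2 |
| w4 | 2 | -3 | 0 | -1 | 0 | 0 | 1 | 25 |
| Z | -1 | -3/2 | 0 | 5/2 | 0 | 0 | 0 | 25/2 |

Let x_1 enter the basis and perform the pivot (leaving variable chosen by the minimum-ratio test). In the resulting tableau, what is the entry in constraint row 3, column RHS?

3

Ratio test on column x_1 — row 1: (5/2)/1 = 5/2; row 2: entry -2 ≤ 0; row 3: (21/2)/3 = 7/2; row 4: 25/2 = 25/2. Minimum is 5/2 at row 1 (x_3 leaves); pivot element 1.
Divide row 1 by 1; eliminate column x_1 from the other rows.
Row 3 update in column RHS: 21/2 − 3·(5/2) = 3.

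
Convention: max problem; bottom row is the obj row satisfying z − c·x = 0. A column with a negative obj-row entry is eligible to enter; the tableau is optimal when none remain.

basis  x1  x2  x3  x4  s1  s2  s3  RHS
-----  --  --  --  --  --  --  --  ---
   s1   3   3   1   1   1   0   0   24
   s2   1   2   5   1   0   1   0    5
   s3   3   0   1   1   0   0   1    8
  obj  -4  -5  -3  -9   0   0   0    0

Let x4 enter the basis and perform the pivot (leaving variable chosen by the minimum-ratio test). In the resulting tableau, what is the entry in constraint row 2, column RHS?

5

Ratio test on column x4 — row 1: 24/1 = 24; row 2: 5/1 = 5; row 3: 8/1 = 8. Minimum is 5 at row 2 (s2 leaves); pivot element 1.
Divide row 2 by 1; eliminate column x4 from the other rows.
In the new row 2, the RHS entry is the old entry divided by the pivot: 5/1 = 5.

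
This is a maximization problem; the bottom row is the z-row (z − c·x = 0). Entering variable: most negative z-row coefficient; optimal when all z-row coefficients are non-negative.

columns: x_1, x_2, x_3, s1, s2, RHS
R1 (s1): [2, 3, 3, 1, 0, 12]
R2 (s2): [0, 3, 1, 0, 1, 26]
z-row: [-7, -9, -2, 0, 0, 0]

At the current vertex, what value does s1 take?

s1 is basic (row 1); its value is the RHS of that row, 12.

12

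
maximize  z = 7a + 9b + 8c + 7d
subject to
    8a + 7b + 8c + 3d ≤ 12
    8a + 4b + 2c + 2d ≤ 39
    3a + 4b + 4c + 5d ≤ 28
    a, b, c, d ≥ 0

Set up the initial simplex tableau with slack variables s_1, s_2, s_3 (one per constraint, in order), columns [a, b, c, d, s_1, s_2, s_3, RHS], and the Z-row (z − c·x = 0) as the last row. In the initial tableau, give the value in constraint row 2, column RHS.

The RHS of constraint 2 is b_2 = 39.

39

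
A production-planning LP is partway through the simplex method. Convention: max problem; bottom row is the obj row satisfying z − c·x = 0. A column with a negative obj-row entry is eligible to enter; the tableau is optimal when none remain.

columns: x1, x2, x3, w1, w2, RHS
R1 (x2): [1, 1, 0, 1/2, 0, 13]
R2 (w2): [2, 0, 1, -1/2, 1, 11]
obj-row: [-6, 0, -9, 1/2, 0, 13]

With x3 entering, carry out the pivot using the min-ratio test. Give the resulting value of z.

112

Ratio test on column x3 — row 1: entry 0 ≤ 0; row 2: 11/1 = 11. Minimum is 11 at row 2 (w2 leaves); pivot element 1.
Pivot on row 2; the obj-row RHS becomes 13 − (-9)·11 = 112.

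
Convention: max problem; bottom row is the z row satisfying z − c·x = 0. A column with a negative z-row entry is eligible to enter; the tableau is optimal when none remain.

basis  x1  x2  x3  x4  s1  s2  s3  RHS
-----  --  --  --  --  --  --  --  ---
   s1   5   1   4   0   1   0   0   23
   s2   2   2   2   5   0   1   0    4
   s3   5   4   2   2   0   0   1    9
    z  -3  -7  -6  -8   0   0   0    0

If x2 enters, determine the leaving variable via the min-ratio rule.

s2

Column x2 entries and ratios — s1: 23/1 = 23; s2: 4/2 = 2; s3: 9/4 = 9/4.
Smallest ratio is 2 in the row of s2, so s2 leaves.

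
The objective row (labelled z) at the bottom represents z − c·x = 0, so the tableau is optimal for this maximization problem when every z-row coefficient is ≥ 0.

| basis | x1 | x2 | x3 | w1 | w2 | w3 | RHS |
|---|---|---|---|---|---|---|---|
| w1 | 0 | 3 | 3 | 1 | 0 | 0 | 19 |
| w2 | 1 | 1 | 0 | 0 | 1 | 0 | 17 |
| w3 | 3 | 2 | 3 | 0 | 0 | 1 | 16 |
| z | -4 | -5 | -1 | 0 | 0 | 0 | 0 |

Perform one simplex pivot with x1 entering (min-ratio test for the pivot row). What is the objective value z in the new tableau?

64/3

Ratio test on column x1 — row 1: entry 0 ≤ 0; row 2: 17/1 = 17; row 3: 16/3 = 16/3. Minimum is 16/3 at row 3 (w3 leaves); pivot element 3.
Pivot on row 3; the z-row RHS becomes 0 − (-4)·(16/3) = 64/3.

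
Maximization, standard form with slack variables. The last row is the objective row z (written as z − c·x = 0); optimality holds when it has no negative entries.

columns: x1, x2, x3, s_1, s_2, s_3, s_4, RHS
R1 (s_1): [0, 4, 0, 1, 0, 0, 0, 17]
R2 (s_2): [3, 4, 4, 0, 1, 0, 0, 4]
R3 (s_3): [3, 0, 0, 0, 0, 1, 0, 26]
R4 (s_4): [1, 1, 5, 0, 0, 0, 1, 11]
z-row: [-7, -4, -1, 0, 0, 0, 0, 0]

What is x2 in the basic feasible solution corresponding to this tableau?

0

x2 is not in the basis, so in the current basic feasible solution x2 = 0.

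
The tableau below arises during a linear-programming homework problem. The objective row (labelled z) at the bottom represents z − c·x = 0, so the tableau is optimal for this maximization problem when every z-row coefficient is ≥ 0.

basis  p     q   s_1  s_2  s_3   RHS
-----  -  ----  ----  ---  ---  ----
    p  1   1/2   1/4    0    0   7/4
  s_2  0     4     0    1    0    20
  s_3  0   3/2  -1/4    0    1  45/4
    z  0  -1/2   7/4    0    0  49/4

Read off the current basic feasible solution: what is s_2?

s_2 is basic (row 2); its value is the RHS of that row, 20.

20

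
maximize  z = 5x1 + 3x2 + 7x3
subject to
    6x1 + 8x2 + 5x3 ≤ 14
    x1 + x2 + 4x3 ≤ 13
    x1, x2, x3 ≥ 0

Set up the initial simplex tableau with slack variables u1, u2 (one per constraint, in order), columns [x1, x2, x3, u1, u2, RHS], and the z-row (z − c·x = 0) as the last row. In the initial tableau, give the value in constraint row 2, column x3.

4

Constraint 2 has coefficient 4 on x3.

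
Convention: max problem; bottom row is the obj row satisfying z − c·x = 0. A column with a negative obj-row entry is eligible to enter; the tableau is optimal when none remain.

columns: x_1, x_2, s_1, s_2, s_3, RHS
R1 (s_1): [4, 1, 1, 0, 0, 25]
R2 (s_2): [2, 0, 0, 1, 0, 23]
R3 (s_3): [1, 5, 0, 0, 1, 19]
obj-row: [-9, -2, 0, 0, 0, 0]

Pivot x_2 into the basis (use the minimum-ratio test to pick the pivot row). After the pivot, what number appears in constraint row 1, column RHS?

Ratio test on column x_2 — row 1: 25/1 = 25; row 2: entry 0 ≤ 0; row 3: 19/5 = 19/5. Minimum is 19/5 at row 3 (s_3 leaves); pivot element 5.
Divide row 3 by 5; eliminate column x_2 from the other rows.
Row 1 update in column RHS: 25 − 1·(19/5) = 106/5.

106/5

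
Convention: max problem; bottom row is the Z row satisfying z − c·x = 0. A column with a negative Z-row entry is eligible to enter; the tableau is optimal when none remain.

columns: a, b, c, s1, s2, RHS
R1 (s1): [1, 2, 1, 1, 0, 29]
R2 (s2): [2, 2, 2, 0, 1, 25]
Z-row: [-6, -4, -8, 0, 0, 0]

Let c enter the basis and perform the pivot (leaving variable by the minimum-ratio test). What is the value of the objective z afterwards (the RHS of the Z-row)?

100

Ratio test on column c — row 1: 29/1 = 29; row 2: 25/2 = 25/2. Minimum is 25/2 at row 2 (s2 leaves); pivot element 2.
Pivot on row 2; the Z-row RHS becomes 0 − (-8)·(25/2) = 100.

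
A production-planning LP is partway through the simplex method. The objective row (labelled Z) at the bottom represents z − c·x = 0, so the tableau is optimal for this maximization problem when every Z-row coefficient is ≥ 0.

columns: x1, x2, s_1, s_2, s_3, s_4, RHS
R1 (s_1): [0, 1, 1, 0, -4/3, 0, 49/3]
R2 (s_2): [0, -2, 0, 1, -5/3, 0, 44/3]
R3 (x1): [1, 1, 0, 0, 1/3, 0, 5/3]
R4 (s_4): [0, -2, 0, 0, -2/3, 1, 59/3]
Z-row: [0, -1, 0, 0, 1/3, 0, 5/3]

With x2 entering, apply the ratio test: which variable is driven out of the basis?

x1

Column x2 entries and ratios — s_1: (49/3)/1 = 49/3; s_2: -2 ≤ 0, skip; x1: (5/3)/1 = 5/3; s_4: -2 ≤ 0, skip.
Smallest ratio is 5/3 in the row of x1, so x1 leaves.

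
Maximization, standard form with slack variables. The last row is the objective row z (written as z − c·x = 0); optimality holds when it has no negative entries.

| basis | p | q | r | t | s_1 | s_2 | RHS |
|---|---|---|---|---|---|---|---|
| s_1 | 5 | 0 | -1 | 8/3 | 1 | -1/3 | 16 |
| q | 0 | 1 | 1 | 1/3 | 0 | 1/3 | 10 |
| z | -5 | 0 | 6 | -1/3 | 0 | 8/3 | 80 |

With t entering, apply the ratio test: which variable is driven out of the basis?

s_1

Column t entries and ratios — s_1: 16/(8/3) = 6; q: 10/(1/3) = 30.
Smallest ratio is 6 in the row of s_1, so s_1 leaves.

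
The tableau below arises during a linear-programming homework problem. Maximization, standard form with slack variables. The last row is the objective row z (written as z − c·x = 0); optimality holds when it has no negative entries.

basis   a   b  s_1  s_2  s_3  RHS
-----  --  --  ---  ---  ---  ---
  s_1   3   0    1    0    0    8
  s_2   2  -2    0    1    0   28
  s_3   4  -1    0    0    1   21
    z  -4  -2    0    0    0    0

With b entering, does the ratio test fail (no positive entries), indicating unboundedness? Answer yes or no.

Every constraint-row entry in column b is ≤ 0, so increasing b is unbounded.

yes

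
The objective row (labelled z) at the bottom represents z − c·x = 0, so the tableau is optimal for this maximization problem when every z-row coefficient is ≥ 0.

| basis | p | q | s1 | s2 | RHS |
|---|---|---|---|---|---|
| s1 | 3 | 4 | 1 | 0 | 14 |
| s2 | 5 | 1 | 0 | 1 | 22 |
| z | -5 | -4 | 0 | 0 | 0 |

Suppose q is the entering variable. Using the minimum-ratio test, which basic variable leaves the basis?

s1

Column q entries and ratios — s1: 14/4 = 7/2; s2: 22/1 = 22.
Smallest ratio is 7/2 in the row of s1, so s1 leaves.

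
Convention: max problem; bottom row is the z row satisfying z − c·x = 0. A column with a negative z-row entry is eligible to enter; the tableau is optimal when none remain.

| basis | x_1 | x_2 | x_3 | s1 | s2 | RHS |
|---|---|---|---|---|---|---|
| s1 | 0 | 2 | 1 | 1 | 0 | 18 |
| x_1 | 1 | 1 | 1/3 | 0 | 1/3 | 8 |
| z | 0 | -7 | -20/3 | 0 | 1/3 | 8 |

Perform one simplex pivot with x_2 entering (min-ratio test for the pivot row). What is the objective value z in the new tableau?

Ratio test on column x_2 — row 1: 18/2 = 9; row 2: 8/1 = 8. Minimum is 8 at row 2 (x_1 leaves); pivot element 1.
Pivot on row 2; the z-row RHS becomes 8 − (-7)·8 = 64.

64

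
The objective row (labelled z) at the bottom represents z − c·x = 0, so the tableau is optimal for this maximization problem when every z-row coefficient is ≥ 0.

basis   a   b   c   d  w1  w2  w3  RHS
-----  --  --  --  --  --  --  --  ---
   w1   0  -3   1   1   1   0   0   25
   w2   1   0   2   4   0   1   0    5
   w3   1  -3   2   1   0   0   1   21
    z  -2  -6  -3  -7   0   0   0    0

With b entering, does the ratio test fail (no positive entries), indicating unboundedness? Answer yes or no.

yes

Every constraint-row entry in column b is ≤ 0, so increasing b is unbounded.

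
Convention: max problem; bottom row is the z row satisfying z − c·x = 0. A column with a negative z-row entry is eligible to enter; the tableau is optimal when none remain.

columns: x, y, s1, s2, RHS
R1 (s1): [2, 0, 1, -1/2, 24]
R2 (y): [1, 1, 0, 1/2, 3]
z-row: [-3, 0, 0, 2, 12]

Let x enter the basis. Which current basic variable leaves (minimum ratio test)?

y

Column x entries and ratios — s1: 24/2 = 12; y: 3/1 = 3.
Smallest ratio is 3 in the row of y, so y leaves.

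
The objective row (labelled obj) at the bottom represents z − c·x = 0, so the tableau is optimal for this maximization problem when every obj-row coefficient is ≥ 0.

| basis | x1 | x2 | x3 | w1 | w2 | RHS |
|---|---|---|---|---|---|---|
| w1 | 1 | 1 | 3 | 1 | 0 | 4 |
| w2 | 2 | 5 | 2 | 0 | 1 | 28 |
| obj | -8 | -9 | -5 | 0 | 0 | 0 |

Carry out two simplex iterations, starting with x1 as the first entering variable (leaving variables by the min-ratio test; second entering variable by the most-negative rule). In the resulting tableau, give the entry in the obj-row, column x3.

22

Ratio test on column x1 — row 1: 4/1 = 4; row 2: 28/2 = 14. Minimum is 4 at row 1 (w1 leaves); pivot element 1.
Divide row 1 by 1; eliminate column x1 from the other rows.
Second iteration: most negative obj-row entry is -1 in column x2, so x2 enters.
Ratio test on column x2 — row 1: 4/1 = 4; row 2: 20/3 = 20/3. Minimum is 4 at row 1 (x1 leaves); pivot element 1.
Divide row 1 by 1; eliminate column x2 from the other rows.
After both pivots, the entry at the obj-row, column x3 is 22.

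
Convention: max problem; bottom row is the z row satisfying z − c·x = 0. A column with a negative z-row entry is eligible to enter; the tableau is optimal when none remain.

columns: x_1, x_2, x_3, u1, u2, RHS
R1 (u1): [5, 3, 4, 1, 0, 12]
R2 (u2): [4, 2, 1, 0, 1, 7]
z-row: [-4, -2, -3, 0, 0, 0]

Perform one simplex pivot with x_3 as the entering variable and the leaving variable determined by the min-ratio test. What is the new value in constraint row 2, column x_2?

Ratio test on column x_3 — row 1: 12/4 = 3; row 2: 7/1 = 7. Minimum is 3 at row 1 (u1 leaves); pivot element 4.
Divide row 1 by 4; eliminate column x_3 from the other rows.
Row 2 update in column x_2: 2 − 1·(3/4) = 5/4.

5/4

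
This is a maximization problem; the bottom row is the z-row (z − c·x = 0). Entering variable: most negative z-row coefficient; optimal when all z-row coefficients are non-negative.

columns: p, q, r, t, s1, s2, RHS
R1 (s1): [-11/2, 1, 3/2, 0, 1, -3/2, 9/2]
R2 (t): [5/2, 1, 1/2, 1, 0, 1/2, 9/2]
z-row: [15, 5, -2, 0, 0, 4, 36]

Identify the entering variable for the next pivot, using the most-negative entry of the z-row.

r

Negative z-row entries: r: -2.
The most negative is -2 in column r, so r enters.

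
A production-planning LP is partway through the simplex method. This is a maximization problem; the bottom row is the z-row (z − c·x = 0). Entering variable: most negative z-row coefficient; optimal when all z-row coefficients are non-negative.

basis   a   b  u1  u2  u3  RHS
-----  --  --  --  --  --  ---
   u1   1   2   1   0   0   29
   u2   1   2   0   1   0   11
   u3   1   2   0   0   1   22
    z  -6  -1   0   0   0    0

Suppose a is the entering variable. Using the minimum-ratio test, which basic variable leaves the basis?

Column a entries and ratios — u1: 29/1 = 29; u2: 11/1 = 11; u3: 22/1 = 22.
Smallest ratio is 11 in the row of u2, so u2 leaves.

u2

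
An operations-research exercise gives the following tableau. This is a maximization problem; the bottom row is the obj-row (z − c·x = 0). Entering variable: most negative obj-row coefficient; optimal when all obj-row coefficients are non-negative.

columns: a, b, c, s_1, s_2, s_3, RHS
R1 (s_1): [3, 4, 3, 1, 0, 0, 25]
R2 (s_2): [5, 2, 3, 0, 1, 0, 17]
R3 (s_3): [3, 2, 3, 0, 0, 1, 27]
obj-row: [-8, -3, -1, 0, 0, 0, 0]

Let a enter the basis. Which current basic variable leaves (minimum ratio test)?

s_2

Column a entries and ratios — s_1: 25/3 = 25/3; s_2: 17/5 = 17/5; s_3: 27/3 = 9.
Smallest ratio is 17/5 in the row of s_2, so s_2 leaves.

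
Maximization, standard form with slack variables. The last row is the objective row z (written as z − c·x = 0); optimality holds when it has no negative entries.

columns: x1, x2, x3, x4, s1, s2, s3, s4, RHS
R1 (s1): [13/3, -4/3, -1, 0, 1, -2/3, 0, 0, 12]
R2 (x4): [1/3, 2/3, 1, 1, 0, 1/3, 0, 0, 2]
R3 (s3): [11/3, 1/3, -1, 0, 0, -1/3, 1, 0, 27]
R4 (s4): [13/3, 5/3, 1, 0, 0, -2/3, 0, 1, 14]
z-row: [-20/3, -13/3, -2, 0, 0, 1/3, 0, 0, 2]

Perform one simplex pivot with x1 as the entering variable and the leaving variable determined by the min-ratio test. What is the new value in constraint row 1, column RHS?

36/13

Ratio test on column x1 — row 1: 12/(13/3) = 36/13; row 2: 2/(1/3) = 6; row 3: 27/(11/3) = 81/11; row 4: 14/(13/3) = 42/13. Minimum is 36/13 at row 1 (s1 leaves); pivot element 13/3.
Divide row 1 by 13/3; eliminate column x1 from the other rows.
In the new row 1, the RHS entry is the old entry divided by the pivot: 12/(13/3) = 36/13.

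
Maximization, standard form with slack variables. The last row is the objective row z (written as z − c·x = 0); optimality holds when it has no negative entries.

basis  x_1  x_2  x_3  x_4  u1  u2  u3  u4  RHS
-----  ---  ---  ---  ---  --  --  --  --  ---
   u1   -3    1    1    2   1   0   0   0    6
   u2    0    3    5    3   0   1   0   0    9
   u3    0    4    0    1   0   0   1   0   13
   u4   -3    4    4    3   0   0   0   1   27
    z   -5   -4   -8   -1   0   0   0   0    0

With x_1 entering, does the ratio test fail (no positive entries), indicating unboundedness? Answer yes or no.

Every constraint-row entry in column x_1 is ≤ 0, so increasing x_1 is unbounded.

yes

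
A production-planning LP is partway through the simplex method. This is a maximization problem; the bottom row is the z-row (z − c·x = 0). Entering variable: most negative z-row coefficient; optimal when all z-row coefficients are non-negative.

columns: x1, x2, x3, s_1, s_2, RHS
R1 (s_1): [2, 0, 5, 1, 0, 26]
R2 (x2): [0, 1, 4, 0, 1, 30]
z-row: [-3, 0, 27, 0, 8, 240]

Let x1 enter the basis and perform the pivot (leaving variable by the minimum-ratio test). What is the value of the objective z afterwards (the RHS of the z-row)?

279

Ratio test on column x1 — row 1: 26/2 = 13; row 2: entry 0 ≤ 0. Minimum is 13 at row 1 (s_1 leaves); pivot element 2.
Pivot on row 1; the z-row RHS becomes 240 − (-3)·13 = 279.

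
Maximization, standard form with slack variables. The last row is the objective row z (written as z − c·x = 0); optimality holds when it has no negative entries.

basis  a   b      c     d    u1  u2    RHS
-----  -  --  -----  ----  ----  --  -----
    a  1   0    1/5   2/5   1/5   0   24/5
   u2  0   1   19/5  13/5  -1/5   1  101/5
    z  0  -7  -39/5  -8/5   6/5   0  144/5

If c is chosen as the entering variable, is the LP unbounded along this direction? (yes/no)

no

Column c has positive entries in row(s) 1, 2, so the ratio test bounds it — not unbounded.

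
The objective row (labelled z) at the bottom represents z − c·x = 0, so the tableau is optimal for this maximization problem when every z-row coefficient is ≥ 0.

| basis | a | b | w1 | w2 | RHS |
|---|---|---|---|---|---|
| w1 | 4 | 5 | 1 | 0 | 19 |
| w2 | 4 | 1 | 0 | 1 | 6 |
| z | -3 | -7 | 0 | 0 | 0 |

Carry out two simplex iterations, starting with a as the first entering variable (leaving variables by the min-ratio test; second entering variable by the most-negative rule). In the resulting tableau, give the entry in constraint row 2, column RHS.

11/16

Ratio test on column a — row 1: 19/4 = 19/4; row 2: 6/4 = 3/2. Minimum is 3/2 at row 2 (w2 leaves); pivot element 4.
Divide row 2 by 4; eliminate column a from the other rows.
Second iteration: most negative z-row entry is -25/4 in column b, so b enters.
Ratio test on column b — row 1: 13/4 = 13/4; row 2: (3/2)/(1/4) = 6. Minimum is 13/4 at row 1 (w1 leaves); pivot element 4.
Divide row 1 by 4; eliminate column b from the other rows.
After both pivots, the entry at constraint row 2, column RHS is 11/16.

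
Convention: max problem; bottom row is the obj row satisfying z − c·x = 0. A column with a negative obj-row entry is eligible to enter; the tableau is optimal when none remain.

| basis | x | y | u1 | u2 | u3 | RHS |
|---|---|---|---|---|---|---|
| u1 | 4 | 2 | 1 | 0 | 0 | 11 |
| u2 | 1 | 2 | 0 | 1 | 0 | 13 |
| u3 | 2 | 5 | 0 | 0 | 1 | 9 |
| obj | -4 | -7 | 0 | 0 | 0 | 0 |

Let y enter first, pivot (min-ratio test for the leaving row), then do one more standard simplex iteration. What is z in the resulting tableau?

123/8

Ratio test on column y — row 1: 11/2 = 11/2; row 2: 13/2 = 13/2; row 3: 9/5 = 9/5. Minimum is 9/5 at row 3 (u3 leaves); pivot element 5.
Pivot on row 3; the obj-row RHS becomes 0 − (-7)·(9/5) = 63/5.
Next entering variable (most negative obj-row entry -6/5): x.
Ratio test on column x — row 1: (37/5)/(16/5) = 37/16; row 2: (47/5)/(1/5) = 47; row 3: (9/5)/(2/5) = 9/2. Minimum is 37/16 at row 1 (u1 leaves); pivot element 16/5.
After the second pivot the obj-row RHS is 63/5 − (-6/5)·(37/16) = 123/8.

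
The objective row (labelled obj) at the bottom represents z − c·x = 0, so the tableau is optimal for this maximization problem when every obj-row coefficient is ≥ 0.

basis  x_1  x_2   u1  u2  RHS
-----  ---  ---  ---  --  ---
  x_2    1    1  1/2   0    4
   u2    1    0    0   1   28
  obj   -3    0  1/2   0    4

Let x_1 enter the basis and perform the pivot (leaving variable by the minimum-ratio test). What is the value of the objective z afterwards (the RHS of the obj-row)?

16

Ratio test on column x_1 — row 1: 4/1 = 4; row 2: 28/1 = 28. Minimum is 4 at row 1 (x_2 leaves); pivot element 1.
Pivot on row 1; the obj-row RHS becomes 4 − (-3)·4 = 16.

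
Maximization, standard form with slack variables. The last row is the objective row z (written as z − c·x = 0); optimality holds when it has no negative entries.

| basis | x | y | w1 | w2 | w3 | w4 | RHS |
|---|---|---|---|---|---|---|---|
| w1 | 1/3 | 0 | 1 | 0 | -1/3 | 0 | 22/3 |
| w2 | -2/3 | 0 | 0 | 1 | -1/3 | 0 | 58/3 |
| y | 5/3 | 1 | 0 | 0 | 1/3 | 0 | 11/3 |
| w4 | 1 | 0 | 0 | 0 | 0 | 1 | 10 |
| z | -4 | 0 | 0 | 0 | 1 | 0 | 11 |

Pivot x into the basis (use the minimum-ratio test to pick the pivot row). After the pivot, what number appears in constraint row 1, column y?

Ratio test on column x — row 1: (22/3)/(1/3) = 22; row 2: entry -2/3 ≤ 0; row 3: (11/3)/(5/3) = 11/5; row 4: 10/1 = 10. Minimum is 11/5 at row 3 (y leaves); pivot element 5/3.
Divide row 3 by 5/3; eliminate column x from the other rows.
Row 1 update in column y: 0 − (1/3)·(3/5) = -1/5.

-1/5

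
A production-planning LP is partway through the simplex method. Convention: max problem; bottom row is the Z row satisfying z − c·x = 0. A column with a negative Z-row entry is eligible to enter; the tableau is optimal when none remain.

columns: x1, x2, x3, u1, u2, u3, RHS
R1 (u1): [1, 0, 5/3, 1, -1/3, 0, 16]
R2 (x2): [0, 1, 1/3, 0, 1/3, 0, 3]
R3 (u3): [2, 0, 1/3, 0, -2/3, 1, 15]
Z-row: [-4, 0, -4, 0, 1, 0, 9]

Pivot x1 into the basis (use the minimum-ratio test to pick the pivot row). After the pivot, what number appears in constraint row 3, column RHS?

15/2

Ratio test on column x1 — row 1: 16/1 = 16; row 2: entry 0 ≤ 0; row 3: 15/2 = 15/2. Minimum is 15/2 at row 3 (u3 leaves); pivot element 2.
Divide row 3 by 2; eliminate column x1 from the other rows.
In the new row 3, the RHS entry is the old entry divided by the pivot: 15/2 = 15/2.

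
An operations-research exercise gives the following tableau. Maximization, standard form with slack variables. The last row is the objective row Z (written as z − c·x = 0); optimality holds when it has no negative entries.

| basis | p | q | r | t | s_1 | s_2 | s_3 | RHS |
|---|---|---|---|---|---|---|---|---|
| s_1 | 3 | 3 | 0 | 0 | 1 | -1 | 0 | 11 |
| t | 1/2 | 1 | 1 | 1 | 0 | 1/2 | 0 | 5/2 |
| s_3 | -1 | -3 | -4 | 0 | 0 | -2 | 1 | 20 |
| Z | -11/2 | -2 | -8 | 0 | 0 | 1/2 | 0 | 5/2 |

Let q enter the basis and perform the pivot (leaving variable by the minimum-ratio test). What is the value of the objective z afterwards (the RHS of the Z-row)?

Ratio test on column q — row 1: 11/3 = 11/3; row 2: (5/2)/1 = 5/2; row 3: entry -3 ≤ 0. Minimum is 5/2 at row 2 (t leaves); pivot element 1.
Pivot on row 2; the Z-row RHS becomes 5/2 − (-2)·(5/2) = 15/2.

15/2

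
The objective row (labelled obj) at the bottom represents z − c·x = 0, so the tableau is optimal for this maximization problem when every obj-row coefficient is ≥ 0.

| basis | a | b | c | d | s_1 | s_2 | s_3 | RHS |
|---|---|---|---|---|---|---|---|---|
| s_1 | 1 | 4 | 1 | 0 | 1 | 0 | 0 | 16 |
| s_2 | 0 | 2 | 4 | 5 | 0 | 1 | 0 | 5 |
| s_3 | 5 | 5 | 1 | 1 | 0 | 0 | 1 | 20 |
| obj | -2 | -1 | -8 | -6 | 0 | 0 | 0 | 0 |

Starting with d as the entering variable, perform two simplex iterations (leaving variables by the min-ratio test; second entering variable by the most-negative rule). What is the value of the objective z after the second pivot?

10

Ratio test on column d — row 1: entry 0 ≤ 0; row 2: 5/5 = 1; row 3: 20/1 = 20. Minimum is 1 at row 2 (s_2 leaves); pivot element 5.
Pivot on row 2; the obj-row RHS becomes 0 − (-6)·1 = 6.
Next entering variable (most negative obj-row entry -16/5): c.
Ratio test on column c — row 1: 16/1 = 16; row 2: 1/(4/5) = 5/4; row 3: 19/(1/5) = 95. Minimum is 5/4 at row 2 (d leaves); pivot element 4/5.
After the second pivot the obj-row RHS is 6 − (-16/5)·(5/4) = 10.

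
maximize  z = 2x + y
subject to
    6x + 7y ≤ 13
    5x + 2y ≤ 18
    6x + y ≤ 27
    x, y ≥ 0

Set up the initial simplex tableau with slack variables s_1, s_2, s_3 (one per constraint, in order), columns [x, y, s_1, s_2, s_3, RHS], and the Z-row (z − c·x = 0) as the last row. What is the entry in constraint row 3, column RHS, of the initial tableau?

27

The RHS of constraint 3 is b_3 = 27.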